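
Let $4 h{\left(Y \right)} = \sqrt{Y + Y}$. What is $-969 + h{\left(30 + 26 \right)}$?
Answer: $-969 + \sqrt{7} \approx -966.35$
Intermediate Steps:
$h{\left(Y \right)} = \frac{\sqrt{2} \sqrt{Y}}{4}$ ($h{\left(Y \right)} = \frac{\sqrt{Y + Y}}{4} = \frac{\sqrt{2 Y}}{4} = \frac{\sqrt{2} \sqrt{Y}}{4}$)
$-969 + h{\left(30 + 26 \right)} = -969 + \frac{\sqrt{2} \sqrt{30 + 26}}{4} = -969 + \frac{\sqrt{2} \sqrt{56}}{4} = -969 + \frac{\sqrt{2} \cdot 2 \sqrt{14}}{4} = -969 + \sqrt{7}$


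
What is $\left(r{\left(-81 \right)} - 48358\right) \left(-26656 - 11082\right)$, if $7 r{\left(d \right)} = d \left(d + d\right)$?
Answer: $\frac{12279341392}{7} \approx 1.7542 \cdot 10^{9}$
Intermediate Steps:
$r{\left(d \right)} = \frac{2 d^{2}}{7}$ ($r{\left(d \right)} = \frac{d \left(d + d\right)}{7} = \frac{d 2 d}{7} = \frac{2 d^{2}}{7}$)
$\left(r{\left(-81 \right)} - 48358\right) \left(-26656 - 11082\right) = \left(\frac{2 \left(-81\right)^{2}}{7} - 48358\right) \left(-26656 - 11082\right) = \left(\frac{2}{7} \cdot 6561 - 48358\right) \left(-37738\right) = \left(\frac{13122}{7} - 48358\right) \left(-37738\right) = \left(- \frac{325384}{7}\right) \left(-37738\right) = \frac{12279341392}{7}$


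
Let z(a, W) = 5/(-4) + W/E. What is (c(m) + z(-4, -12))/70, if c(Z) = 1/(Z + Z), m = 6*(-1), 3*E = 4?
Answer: -31/210 ≈ -0.14762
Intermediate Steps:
E = 4/3 (E = (1/3)*4 = 4/3 ≈ 1.3333)
z(a, W) = -5/4 + 3*W/4 (z(a, W) = 5/(-4) + W/(4/3) = 5*(-1/4) + W*(3/4) = -5/4 + 3*W/4)
m = -6
c(Z) = 1/(2*Z)
(c(m) + z(-4, -12))/70 = ((1/2)/(-6) + (-5/4 + (3/4)*(-12)))/70 = ((1/2)*(-1/6) + (-5/4 - 9))*(1/70) = (-1/12 - 41/4)*(1/70) = -31/3*1/70 = -31/210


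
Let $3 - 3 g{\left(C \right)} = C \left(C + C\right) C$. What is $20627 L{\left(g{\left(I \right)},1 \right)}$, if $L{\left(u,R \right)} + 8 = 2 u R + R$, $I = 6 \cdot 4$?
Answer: $-380299999$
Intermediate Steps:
$I = 24$
$g{\left(C \right)} = 1 - \frac{2 C^{3}}{3}$ ($g{\left(C \right)} = 1 - \frac{C \left(C + C\right) C}{3} = 1 - \frac{C 2 C C}{3} = 1 - \frac{2 C^{2} C}{3} = 1 - \frac{2 C^{3}}{3}$)
$L{\left(u,R \right)} = -8 + R + 2 R u$ ($L{\left(u,R \right)} = -8 + \left(2 u R + R\right) = -8 + \left(2 R u + R\right) = -8 + \left(R + 2 R u\right) = -8 + R + 2 R u$)
$20627 L{\left(g{\left(I \right)},1 \right)} = 20627 \left(-8 + 1 + 2 \cdot 1 \left(1 - \frac{2 \cdot 24^{3}}{3}\right)\right) = 20627 \left(-8 + 1 + 2 \cdot 1 \left(1 - 9216\right)\right) = 20627 \left(-8 + 1 + 2 \cdot 1 \left(-9215\right)\right) = 20627 \left(-8 + 1 - 18430\right) = 20627 \left(-18437\right) = -380299999$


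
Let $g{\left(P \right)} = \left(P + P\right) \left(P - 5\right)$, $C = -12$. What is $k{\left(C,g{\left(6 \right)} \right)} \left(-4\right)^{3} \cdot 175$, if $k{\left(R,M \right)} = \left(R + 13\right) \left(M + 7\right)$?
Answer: $-212800$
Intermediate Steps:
$g{\left(P \right)} = 2 P \left(-5 + P\right)$
$k{\left(R,M \right)} = \left(7 + M\right) \left(13 + R\right)$ ($k{\left(R,M \right)} = \left(13 + R\right) \left(7 + M\right) = \left(7 + M\right) \left(13 + R\right)$)
$k{\left(C,g{\left(6 \right)} \right)} \left(-4\right)^{3} \cdot 175 = \left(91 + 7 \left(-12\right) + 13 \cdot 2 \cdot 6 \left(-5 + 6\right) + 2 \cdot 6 \left(-5 + 6\right) \left(-12\right)\right) \left(-4\right)^{3} \cdot 175 = \left(91 - 84 + 13 \cdot 2 \cdot 6 \cdot 1 + 2 \cdot 6 \cdot 1 \left(-12\right)\right) \left(-64\right) 175 = \left(91 - 84 + 13 \cdot 12 + 12 \left(-12\right)\right) \left(-64\right) 175 = \left(91 - 84 + 156 - 144\right) \left(-64\right) 175 = 19 \left(-64\right) 175 = \left(-1216\right) 175 = -212800$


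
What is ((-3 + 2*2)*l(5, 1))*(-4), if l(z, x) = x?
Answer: -4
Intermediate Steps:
((-3 + 2*2)*l(5, 1))*(-4) = ((-3 + 2*2)*1)*(-4) = ((-3 + 4)*1)*(-4) = (1*1)*(-4) = 1*(-4) = -4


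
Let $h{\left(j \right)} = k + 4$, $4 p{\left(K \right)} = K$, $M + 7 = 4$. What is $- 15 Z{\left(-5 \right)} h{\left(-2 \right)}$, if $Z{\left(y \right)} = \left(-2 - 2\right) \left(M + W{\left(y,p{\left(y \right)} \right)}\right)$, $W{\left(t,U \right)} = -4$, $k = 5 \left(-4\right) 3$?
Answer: $23520$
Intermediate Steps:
$M = -3$ ($M = -7 + 4 = -3$)
$k = -60$ ($k = \left(-20\right) 3 = -60$)
$p{\left(K \right)} = \frac{K}{4}$
$Z{\left(y \right)} = 28$ ($Z{\left(y \right)} = \left(-2 - 2\right) \left(-3 - 4\right) = \left(-4\right) \left(-7\right) = 28$)
$h{\left(j \right)} = -56$ ($h{\left(j \right)} = -60 + 4 = -56$)
$- 15 Z{\left(-5 \right)} h{\left(-2 \right)} = \left(-15\right) 28 \left(-56\right) = \left(-420\right) \left(-56\right) = 23520$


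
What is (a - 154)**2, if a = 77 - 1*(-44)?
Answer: 1089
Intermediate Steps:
a = 121 (a = 77 + 44 = 121)
(a - 154)**2 = (121 - 154)**2 = (-33)**2 = 1089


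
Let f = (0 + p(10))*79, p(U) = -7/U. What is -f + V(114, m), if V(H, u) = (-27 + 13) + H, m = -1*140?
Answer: 1553/10 ≈ 155.30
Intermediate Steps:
m = -140
V(H, u) = -14 + H
f = -553/10 (f = (0 - 7/10)*79 = -7/10*79 = -553/10 ≈ -55.300)
-f + V(114, m) = -1*(-553/10) + (-14 + 114) = 553/10 + 100 = 1553/10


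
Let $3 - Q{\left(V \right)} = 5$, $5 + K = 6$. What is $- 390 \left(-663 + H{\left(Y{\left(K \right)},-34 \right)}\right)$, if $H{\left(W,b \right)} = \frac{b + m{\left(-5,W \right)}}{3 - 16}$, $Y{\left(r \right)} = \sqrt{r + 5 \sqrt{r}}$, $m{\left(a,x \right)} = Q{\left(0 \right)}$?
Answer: $257490$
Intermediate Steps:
$K = 1$ ($K = -5 + 6 = 1$)
$Q{\left(V \right)} = -2$ ($Q{\left(V \right)} = 3 - 5 = -2$)
$m{\left(a,x \right)} = -2$
$H{\left(W,b \right)} = \frac{2}{13} - \frac{b}{13}$ ($H{\left(W,b \right)} = \frac{b - 2}{3 - 16} = \frac{-2 + b}{-13} = \left(-2 + b\right) \left(- \frac{1}{13}\right) = \frac{2}{13} - \frac{b}{13}$)
$- 390 \left(-663 + H{\left(Y{\left(K \right)},-34 \right)}\right) = - 390 \left(-663 + \left(\frac{2}{13} - - \frac{34}{13}\right)\right) = - 390 \left(-663 + \left(\frac{2}{13} + \frac{34}{13}\right)\right) = - 390 \left(-663 + \frac{36}{13}\right) = \left(-390\right) \left(- \frac{8583}{13}\right) = 257490$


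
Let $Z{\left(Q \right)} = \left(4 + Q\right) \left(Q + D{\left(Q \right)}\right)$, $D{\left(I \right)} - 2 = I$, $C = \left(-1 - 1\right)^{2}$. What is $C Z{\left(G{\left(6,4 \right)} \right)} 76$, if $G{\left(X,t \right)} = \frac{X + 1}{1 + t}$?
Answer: $\frac{196992}{25} \approx 7879.7$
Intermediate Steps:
$G{\left(X,t \right)} = \frac{1 + X}{1 + t}$
$C = 4$ ($C = \left(-2\right)^{2} = 4$)
$D{\left(I \right)} = 2 + I$
$Z{\left(Q \right)} = \left(2 + 2 Q\right) \left(4 + Q\right)$ ($Z{\left(Q \right)} = \left(4 + Q\right) \left(Q + \left(2 + Q\right)\right) = \left(4 + Q\right) \left(2 + 2 Q\right) = \left(2 + 2 Q\right) \left(4 + Q\right)$)
$C Z{\left(G{\left(6,4 \right)} \right)} 76 = 4 \left(8 + 2 \left(\frac{1 + 6}{1 + 4}\right)^{2} + 10 \frac{1 + 6}{1 + 4}\right) 76 = 4 \left(8 + 2 \left(\frac{1}{5} \cdot 7\right)^{2} + 10 \cdot \frac{1}{5} \cdot 7\right) 76 = 4 \left(8 + 2 \left(\frac{7}{5}\right)^{2} + 10 \cdot \frac{7}{5}\right) 76 = 4 \left(8 + 2 \cdot \frac{49}{25} + 14\right) 76 = 4 \left(8 + \frac{98}{25} + 14\right) 76 = 4 \cdot \frac{648}{25} \cdot 76 = \frac{2592}{25} \cdot 76 = \frac{196992}{25}$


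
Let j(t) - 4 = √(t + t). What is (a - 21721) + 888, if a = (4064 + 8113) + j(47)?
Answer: -8652 + √94 ≈ -8642.3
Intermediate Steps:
j(t) = 4 + √2*√t (j(t) = 4 + √(t + t) = 4 + √(2*t) = 4 + √2*√t)
a = 12181 + √94 (a = (4064 + 8113) + (4 + √2*√47) = 12177 + (4 + √94) = 12181 + √94 ≈ 12191.)
(a - 21721) + 888 = ((12181 + √94) - 21721) + 888 = (-9540 + √94) + 888 = -8652 + √94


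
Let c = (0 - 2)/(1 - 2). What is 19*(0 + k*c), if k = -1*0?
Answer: 0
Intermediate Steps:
k = 0
c = 2 (c = -2/(-1) = -2*(-1) = 2)
19*(0 + k*c) = 19*(0 + 0*2) = 19*(0 + 0) = 19*0 = 0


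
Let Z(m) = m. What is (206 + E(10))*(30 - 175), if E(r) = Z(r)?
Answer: -31320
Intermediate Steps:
E(r) = r
(206 + E(10))*(30 - 175) = (206 + 10)*(30 - 175) = 216*(-145) = -31320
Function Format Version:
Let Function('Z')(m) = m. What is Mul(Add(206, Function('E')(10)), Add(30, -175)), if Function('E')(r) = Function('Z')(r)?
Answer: -31320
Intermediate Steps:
Function('E')(r) = r
Mul(Add(206, Function('E')(10)), Add(30, -175)) = Mul(Add(206, 10), Add(30, -175)) = Mul(216, -145) = -31320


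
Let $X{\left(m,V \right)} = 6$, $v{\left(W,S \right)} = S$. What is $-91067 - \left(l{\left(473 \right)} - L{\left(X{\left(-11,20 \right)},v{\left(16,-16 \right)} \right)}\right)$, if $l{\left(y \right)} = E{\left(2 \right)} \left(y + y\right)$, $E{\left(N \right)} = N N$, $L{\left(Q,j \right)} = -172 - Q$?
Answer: $-95029$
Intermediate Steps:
$E{\left(N \right)} = N^{2}$
$l{\left(y \right)} = 8 y$ ($l{\left(y \right)} = 2^{2} \left(y + y\right) = 4 \cdot 2 y = 8 y$)
$-91067 - \left(l{\left(473 \right)} - L{\left(X{\left(-11,20 \right)},v{\left(16,-16 \right)} \right)}\right) = -91067 - \left(8 \cdot 473 - \left(-172 - 6\right)\right) = -91067 - \left(3784 - \left(-172 - 6\right)\right) = -91067 - \left(3784 - -178\right) = -91067 - \left(3784 + 178\right) = -91067 - 3962 = -95029$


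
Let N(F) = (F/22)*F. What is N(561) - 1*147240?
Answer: -265869/2 ≈ -1.3293e+5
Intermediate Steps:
N(F) = F**2/22 (N(F) = (F*(1/22))*F = (F/22)*F = F**2/22)
N(561) - 1*147240 = (1/22)*561**2 - 1*147240 = (1/22)*314721 - 147240 = 28611/2 - 147240 = -265869/2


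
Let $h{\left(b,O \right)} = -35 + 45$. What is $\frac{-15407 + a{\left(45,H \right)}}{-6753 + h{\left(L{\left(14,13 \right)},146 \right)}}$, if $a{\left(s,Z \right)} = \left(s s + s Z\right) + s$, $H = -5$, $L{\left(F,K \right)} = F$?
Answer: $\frac{13562}{6743} \approx 2.0113$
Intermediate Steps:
$h{\left(b,O \right)} = 10$
$a{\left(s,Z \right)} = s + s^{2} + Z s$ ($a{\left(s,Z \right)} = \left(s^{2} + Z s\right) + s = s + s^{2} + Z s$)
$\frac{-15407 + a{\left(45,H \right)}}{-6753 + h{\left(L{\left(14,13 \right)},146 \right)}} = \frac{-15407 + 45 \left(1 - 5 + 45\right)}{-6753 + 10} = \frac{-15407 + 45 \cdot 41}{-6743} = \left(-15407 + 1845\right) \left(- \frac{1}{6743}\right) = \left(-13562\right) \left(- \frac{1}{6743}\right) = \frac{13562}{6743}$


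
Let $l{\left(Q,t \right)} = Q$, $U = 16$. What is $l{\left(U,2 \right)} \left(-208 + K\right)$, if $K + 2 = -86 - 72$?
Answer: $-5888$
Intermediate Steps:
$K = -160$ ($K = -2 - 158 = -160$)
$l{\left(U,2 \right)} \left(-208 + K\right) = 16 \left(-208 - 160\right) = 16 \left(-368\right) = -5888$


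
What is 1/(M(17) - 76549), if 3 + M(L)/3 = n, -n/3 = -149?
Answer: -1/75217 ≈ -1.3295e-5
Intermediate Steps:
n = 447 (n = -3*(-149) = 447)
M(L) = 1332 (M(L) = -9 + 3*447 = -9 + 1341 = 1332)
1/(M(17) - 76549) = 1/(1332 - 76549) = 1/(-75217) = -1/75217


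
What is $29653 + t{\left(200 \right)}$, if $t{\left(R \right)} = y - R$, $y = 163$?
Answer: $29616$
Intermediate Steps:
$t{\left(R \right)} = 163 - R$
$29653 + t{\left(200 \right)} = 29653 + \left(163 - 200\right) = 29653 - 37 = 29616$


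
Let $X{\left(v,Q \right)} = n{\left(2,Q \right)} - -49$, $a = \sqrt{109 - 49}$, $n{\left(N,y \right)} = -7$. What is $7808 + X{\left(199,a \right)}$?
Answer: $7850$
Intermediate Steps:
$a = 2 \sqrt{15}$ ($a = \sqrt{60} = 2 \sqrt{15} \approx 7.746$)
$X{\left(v,Q \right)} = 42$ ($X{\left(v,Q \right)} = -7 - -49 = -7 + 49 = 42$)
$7808 + X{\left(199,a \right)} = 7808 + 42 = 7850$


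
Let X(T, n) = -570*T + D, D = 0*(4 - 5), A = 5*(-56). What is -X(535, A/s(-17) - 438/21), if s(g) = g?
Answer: 304950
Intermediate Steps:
A = -280
D = 0 (D = 0*(-1) = 0)
X(T, n) = -570*T (X(T, n) = -570*T + 0 = -570*T)
-X(535, A/s(-17) - 438/21) = -(-570)*535 = -1*(-304950) = 304950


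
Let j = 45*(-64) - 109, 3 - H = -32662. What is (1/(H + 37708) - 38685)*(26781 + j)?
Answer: -64770853159168/70373 ≈ -9.2039e+8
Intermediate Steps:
H = 32665 (H = 3 - 1*(-32662) = 3 + 32662 = 32665)
j = -2989 (j = -2880 - 109 = -2989)
(1/(H + 37708) - 38685)*(26781 + j) = (1/(32665 + 37708) - 38685)*(26781 - 2989) = (1/70373 - 38685)*23792 = -2722379504/70373*23792 = -64770853159168/70373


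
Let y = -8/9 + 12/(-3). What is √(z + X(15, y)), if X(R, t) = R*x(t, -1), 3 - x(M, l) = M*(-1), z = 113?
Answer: √762/3 ≈ 9.2014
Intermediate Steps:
y = -44/9 (y = -8*⅑ + 12*(-⅓) = -8/9 - 4 = -44/9 ≈ -4.8889)
x(M, l) = 3 + M (x(M, l) = 3 - M*(-1) = 3 - (-1)*M = 3 + M)
X(R, t) = R*(3 + t)
√(z + X(15, y)) = √(113 + 15*(3 - 44/9)) = √(113 + 15*(-17/9)) = √(113 - 85/3) = √(254/3) = √762/3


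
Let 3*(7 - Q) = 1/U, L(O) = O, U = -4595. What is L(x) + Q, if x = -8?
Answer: -13784/13785 ≈ -0.99993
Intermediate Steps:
Q = 96496/13785 (Q = 7 - 1/3/(-4595) = 7 - 1/3*(-1/4595) = 7 + 1/13785 = 96496/13785 ≈ 7.0001)
L(x) + Q = -8 + 96496/13785 = -13784/13785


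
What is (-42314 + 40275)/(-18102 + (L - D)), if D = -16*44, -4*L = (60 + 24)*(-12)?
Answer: 2039/17146 ≈ 0.11892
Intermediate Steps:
L = 252 (L = -(60 + 24)*(-12)/4 = -21*(-12) = -¼*(-1008) = 252)
D = -704
(-42314 + 40275)/(-18102 + (L - D)) = (-42314 + 40275)/(-18102 + (252 - 1*(-704))) = -2039/(-18102 + (252 + 704)) = -2039/(-18102 + 956) = -2039/(-17146) = -2039*(-1/17146) = 2039/17146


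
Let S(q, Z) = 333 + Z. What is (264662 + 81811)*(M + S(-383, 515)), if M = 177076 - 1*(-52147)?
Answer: 79713389583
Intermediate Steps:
M = 229223 (M = 177076 + 52147 = 229223)
(264662 + 81811)*(M + S(-383, 515)) = (264662 + 81811)*(229223 + (333 + 515)) = 346473*(229223 + 848) = 346473*230071 = 79713389583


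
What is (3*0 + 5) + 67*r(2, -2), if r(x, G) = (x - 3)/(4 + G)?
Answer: -57/2 ≈ -28.500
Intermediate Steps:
r(x, G) = (-3 + x)/(4 + G)
(3*0 + 5) + 67*r(2, -2) = (3*0 + 5) + 67*((-3 + 2)/(4 - 2)) = (0 + 5) + 67*(-1/2) = 5 + 67*((½)*(-1)) = 5 + 67*(-½) = 5 - 67/2 = -57/2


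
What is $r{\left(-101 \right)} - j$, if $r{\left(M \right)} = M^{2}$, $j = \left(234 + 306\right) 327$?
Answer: $-166379$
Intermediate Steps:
$j = 176580$ ($j = 540 \cdot 327 = 176580$)
$r{\left(-101 \right)} - j = \left(-101\right)^{2} - 176580 = 10201 - 176580 = -166379$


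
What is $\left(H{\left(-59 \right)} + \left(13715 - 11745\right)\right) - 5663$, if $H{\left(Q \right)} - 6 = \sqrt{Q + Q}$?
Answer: $-3687 + i \sqrt{118} \approx -3687.0 + 10.863 i$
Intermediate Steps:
$H{\left(Q \right)} = 6 + \sqrt{2} \sqrt{Q}$ ($H{\left(Q \right)} = 6 + \sqrt{Q + Q} = 6 + \sqrt{2 Q} = 6 + \sqrt{2} \sqrt{Q}$)
$\left(H{\left(-59 \right)} + \left(13715 - 11745\right)\right) - 5663 = \left(\left(6 + \sqrt{2} \sqrt{-59}\right) + \left(13715 - 11745\right)\right) - 5663 = \left(\left(6 + \sqrt{2} i \sqrt{59}\right) + 1970\right) - 5663 = \left(\left(6 + i \sqrt{118}\right) + 1970\right) - 5663 = \left(1976 + i \sqrt{118}\right) - 5663 = -3687 + i \sqrt{118}$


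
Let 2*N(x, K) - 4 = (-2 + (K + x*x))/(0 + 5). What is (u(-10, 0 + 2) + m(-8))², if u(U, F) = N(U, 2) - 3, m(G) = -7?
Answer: 4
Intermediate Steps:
N(x, K) = 9/5 + K/10 + x²/10 (N(x, K) = 2 + ((-2 + (K + x*x))/(0 + 5))/2 = 2 + ((-2 + (K + x²))/5)/2 = 2 + ((-2 + K + x²)*(⅕))/2 = 2 + (-⅖ + K/5 + x²/5)/2 = 2 + (-⅕ + K/10 + x²/10) = 9/5 + K/10 + x²/10)
u(U, F) = -1 + U²/10 (u(U, F) = (9/5 + (⅒)*2 + U²/10) - 3 = (9/5 + ⅕ + U²/10) - 3 = (2 + U²/10) - 3 = -1 + U²/10)
(u(-10, 0 + 2) + m(-8))² = ((-1 + (⅒)*(-10)²) - 7)² = ((-1 + (⅒)*100) - 7)² = ((-1 + 10) - 7)² = (9 - 7)² = 2² = 4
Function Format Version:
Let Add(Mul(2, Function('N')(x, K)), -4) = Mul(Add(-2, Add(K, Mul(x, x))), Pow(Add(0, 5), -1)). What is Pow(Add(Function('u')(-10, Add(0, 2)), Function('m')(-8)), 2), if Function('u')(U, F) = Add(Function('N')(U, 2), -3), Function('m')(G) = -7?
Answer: 4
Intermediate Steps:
Function('N')(x, K) = Add(Rational(9, 5), Mul(Rational(1, 10), K), Mul(Rational(1, 10), Pow(x, 2))) (Function('N')(x, K) = Add(2, Mul(Rational(1, 2), Mul(Add(-2, Add(K, Mul(x, x))), Pow(Add(0, 5), -1)))) = Add(2, Mul(Rational(1, 2), Mul(Add(-2, Add(K, Pow(x, 2))), Pow(5, -1)))) = Add(2, Mul(Rational(1, 2), Mul(Add(-2, K, Pow(x, 2)), Rational(1, 5)))) = Add(2, Mul(Rational(1, 2), Add(Rational(-2, 5), Mul(Rational(1, 5), K), Mul(Rational(1, 5), Pow(x, 2))))) = Add(2, Add(Rational(-1, 5), Mul(Rational(1, 10), K), Mul(Rational(1, 10), Pow(x, 2)))) = Add(Rational(9, 5), Mul(Rational(1, 10), K), Mul(Rational(1, 10), Pow(x, 2))))
Function('u')(U, F) = Add(-1, Mul(Rational(1, 10), Pow(U, 2))) (Function('u')(U, F) = Add(Add(Rational(9, 5), Mul(Rational(1, 10), 2), Mul(Rational(1, 10), Pow(U, 2))), -3) = Add(Add(Rational(9, 5), Rational(1, 5), Mul(Rational(1, 10), Pow(U, 2))), -3) = Add(Add(2, Mul(Rational(1, 10), Pow(U, 2))), -3) = Add(-1, Mul(Rational(1, 10), Pow(U, 2))))
Pow(Add(Function('u')(-10, Add(0, 2)), Function('m')(-8)), 2) = Pow(Add(Add(-1, Mul(Rational(1, 10), Pow(-10, 2))), -7), 2) = Pow(Add(Add(-1, Mul(Rational(1, 10), 100)), -7), 2) = Pow(Add(Add(-1, 10), -7), 2) = Pow(Add(9, -7), 2) = Pow(2, 2) = 4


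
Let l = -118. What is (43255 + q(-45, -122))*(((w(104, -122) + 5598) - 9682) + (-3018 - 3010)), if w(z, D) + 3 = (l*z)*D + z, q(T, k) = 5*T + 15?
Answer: 64015361785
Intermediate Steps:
q(T, k) = 15 + 5*T
w(z, D) = -3 + z - 118*D*z (w(z, D) = -3 + ((-118*z)*D + z) = -3 + (-118*D*z + z) = -3 + (z - 118*D*z) = -3 + z - 118*D*z)
(43255 + q(-45, -122))*(((w(104, -122) + 5598) - 9682) + (-3018 - 3010)) = (43255 + (15 + 5*(-45)))*((((-3 + 104 - 118*(-122)*104) + 5598) - 9682) + (-3018 - 3010)) = (43255 + (15 - 225))*((((-3 + 104 + 1497184) + 5598) - 9682) - 6028) = (43255 - 210)*(((1497285 + 5598) - 9682) - 6028) = 43045*((1502883 - 9682) - 6028) = 43045*(1493201 - 6028) = 43045*1487173 = 64015361785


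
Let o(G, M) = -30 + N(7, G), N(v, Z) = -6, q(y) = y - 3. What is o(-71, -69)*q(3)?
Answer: 0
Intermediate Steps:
q(y) = -3 + y
o(G, M) = -36 (o(G, M) = -30 - 6 = -36)
o(-71, -69)*q(3) = -36*(-3 + 3) = -36*0 = 0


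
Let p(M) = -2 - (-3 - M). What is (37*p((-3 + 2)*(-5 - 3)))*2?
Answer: 666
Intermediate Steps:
p(M) = 1 + M (p(M) = -2 + (3 + M) = 1 + M)
(37*p((-3 + 2)*(-5 - 3)))*2 = (37*(1 + (-3 + 2)*(-5 - 3)))*2 = (37*(1 - 1*(-8)))*2 = (37*(1 + 8))*2 = (37*9)*2 = 333*2 = 666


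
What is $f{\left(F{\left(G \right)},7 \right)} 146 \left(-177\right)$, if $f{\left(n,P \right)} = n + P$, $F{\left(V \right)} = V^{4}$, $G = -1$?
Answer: $-206736$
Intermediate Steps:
$f{\left(n,P \right)} = P + n$
$f{\left(F{\left(G \right)},7 \right)} 146 \left(-177\right) = \left(7 + \left(-1\right)^{4}\right) 146 \left(-177\right) = \left(7 + 1\right) 146 \left(-177\right) = 8 \cdot 146 \left(-177\right) = 1168 \left(-177\right) = -206736$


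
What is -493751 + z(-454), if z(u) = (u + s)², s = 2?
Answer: -289447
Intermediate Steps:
z(u) = (2 + u)² (z(u) = (u + 2)² = (2 + u)²)
-493751 + z(-454) = -493751 + (2 - 454)² = -493751 + (-452)² = -493751 + 204304 = -289447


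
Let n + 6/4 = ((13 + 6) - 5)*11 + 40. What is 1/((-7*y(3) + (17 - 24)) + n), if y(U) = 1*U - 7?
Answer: 2/427 ≈ 0.0046838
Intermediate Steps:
y(U) = -7 + U (y(U) = U - 7 = -7 + U)
n = 385/2 (n = -3/2 + (((13 + 6) - 5)*11 + 40) = -3/2 + ((19 - 5)*11 + 40) = -3/2 + (14*11 + 40) = -3/2 + (154 + 40) = -3/2 + 194 = 385/2 ≈ 192.50)
1/((-7*y(3) + (17 - 24)) + n) = 1/((-7*(-7 + 3) + (17 - 24)) + 385/2) = 1/((-7*(-4) - 7) + 385/2) = 1/((28 - 7) + 385/2) = 1/(21 + 385/2) = 1/(427/2) = 2/427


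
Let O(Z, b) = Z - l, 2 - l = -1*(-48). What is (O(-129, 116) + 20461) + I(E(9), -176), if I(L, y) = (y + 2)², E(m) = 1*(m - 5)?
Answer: 50654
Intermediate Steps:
l = -46 (l = 2 - (-1)*(-48) = 2 - 1*48 = 2 - 48 = -46)
E(m) = -5 + m (E(m) = 1*(-5 + m) = -5 + m)
O(Z, b) = 46 + Z (O(Z, b) = Z - 1*(-46) = Z + 46 = 46 + Z)
I(L, y) = (2 + y)²
(O(-129, 116) + 20461) + I(E(9), -176) = ((46 - 129) + 20461) + (2 - 176)² = (-83 + 20461) + (-174)² = 20378 + 30276 = 50654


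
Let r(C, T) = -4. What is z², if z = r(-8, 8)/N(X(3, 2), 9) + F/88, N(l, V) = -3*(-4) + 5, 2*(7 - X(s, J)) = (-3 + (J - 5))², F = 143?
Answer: 35721/18496 ≈ 1.9313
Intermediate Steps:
X(s, J) = 7 - (-8 + J)²/2 (X(s, J) = 7 - (-3 + (J - 5))²/2 = 7 - (-3 + (-5 + J))²/2 = 7 - (-8 + J)²/2)
N(l, V) = 17 (N(l, V) = 12 + 5 = 17)
z = 189/136 (z = -4/17 + 143/88 = -4*1/17 + 143*(1/88) = -4/17 + 13/8 = 189/136 ≈ 1.3897)
z² = (189/136)² = 35721/18496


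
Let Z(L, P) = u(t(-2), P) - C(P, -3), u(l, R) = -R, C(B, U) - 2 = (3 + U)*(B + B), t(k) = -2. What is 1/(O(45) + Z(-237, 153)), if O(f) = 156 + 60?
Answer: 1/61 ≈ 0.016393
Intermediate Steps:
C(B, U) = 2 + 2*B*(3 + U) (C(B, U) = 2 + (3 + U)*(B + B) = 2 + (3 + U)*(2*B) = 2 + 2*B*(3 + U))
Z(L, P) = -2 - P (Z(L, P) = -P - (2 + 6*P + 2*P*(-3)) = -P - (2 + 6*P - 6*P) = -P - 1*2 = -P - 2 = -2 - P)
O(f) = 216
1/(O(45) + Z(-237, 153)) = 1/(216 + (-2 - 1*153)) = 1/(216 + (-2 - 153)) = 1/(216 - 155) = 1/61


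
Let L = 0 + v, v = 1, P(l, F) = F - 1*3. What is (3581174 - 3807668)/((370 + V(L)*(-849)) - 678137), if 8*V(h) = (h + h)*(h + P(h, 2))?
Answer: 226494/677767 ≈ 0.33418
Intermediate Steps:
P(l, F) = -3 + F (P(l, F) = F - 3 = -3 + F)
L = 1 (L = 0 + 1 = 1)
V(h) = h*(-1 + h)/4 (V(h) = ((h + h)*(h + (-3 + 2)))/8 = ((2*h)*(h - 1))/8 = ((2*h)*(-1 + h))/8 = (2*h*(-1 + h))/8 = h*(-1 + h)/4)
(3581174 - 3807668)/((370 + V(L)*(-849)) - 678137) = (3581174 - 3807668)/((370 + ((¼)*1*(-1 + 1))*(-849)) - 678137) = -226494/((370 + ((¼)*1*0)*(-849)) - 678137) = -226494/((370 + 0*(-849)) - 678137) = -226494/((370 + 0) - 678137) = -226494/(370 - 678137) = -226494/(-677767) = -226494*(-1/677767) = 226494/677767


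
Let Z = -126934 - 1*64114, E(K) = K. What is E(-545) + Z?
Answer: -191593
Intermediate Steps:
Z = -191048 (Z = -126934 - 64114 = -191048)
E(-545) + Z = -545 - 191048 = -191593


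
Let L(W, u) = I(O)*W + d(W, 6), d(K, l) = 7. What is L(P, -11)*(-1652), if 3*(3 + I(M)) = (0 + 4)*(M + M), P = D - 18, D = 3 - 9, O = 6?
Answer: 503860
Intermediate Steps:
D = -6
P = -24 (P = -6 - 18 = -24)
I(M) = -3 + 8*M/3 (I(M) = -3 + ((0 + 4)*(M + M))/3 = -3 + (4*(2*M))/3 = -3 + (8*M)/3 = -3 + 8*M/3)
L(W, u) = 7 + 13*W (L(W, u) = (-3 + (8/3)*6)*W + 7 = (-3 + 16)*W + 7 = 13*W + 7 = 7 + 13*W)
L(P, -11)*(-1652) = (7 + 13*(-24))*(-1652) = (7 - 312)*(-1652) = -305*(-1652) = 503860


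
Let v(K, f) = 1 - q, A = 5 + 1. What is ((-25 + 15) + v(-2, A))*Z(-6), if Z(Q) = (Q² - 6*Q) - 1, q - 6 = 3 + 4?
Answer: -1562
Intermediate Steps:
A = 6
q = 13 (q = 6 + (3 + 4) = 6 + 7 = 13)
Z(Q) = -1 + Q² - 6*Q
v(K, f) = -12 (v(K, f) = 1 - 1*13 = 1 - 13 = -12)
((-25 + 15) + v(-2, A))*Z(-6) = ((-25 + 15) - 12)*(-1 + (-6)² - 6*(-6)) = (-10 - 12)*(-1 + 36 + 36) = -22*71 = -1562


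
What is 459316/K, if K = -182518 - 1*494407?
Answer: -459316/676925 ≈ -0.67853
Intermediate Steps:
K = -676925 (K = -182518 - 494407 = -676925)
459316/K = 459316/(-676925) = 459316*(-1/676925) = -459316/676925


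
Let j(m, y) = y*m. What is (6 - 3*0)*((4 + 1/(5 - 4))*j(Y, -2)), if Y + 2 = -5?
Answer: 420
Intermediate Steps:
Y = -7 (Y = -2 - 5 = -7)
j(m, y) = m*y
(6 - 3*0)*((4 + 1/(5 - 4))*j(Y, -2)) = (6 - 3*0)*((4 + 1/(5 - 4))*(-7*(-2))) = (6 + 0)*((4 + 1/1)*14) = 6*((4 + 1)*14) = 6*(5*14) = 6*70 = 420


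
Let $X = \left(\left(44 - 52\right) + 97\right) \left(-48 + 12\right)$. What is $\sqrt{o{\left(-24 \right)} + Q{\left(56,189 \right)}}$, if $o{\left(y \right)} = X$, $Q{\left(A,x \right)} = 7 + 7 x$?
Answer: $i \sqrt{1874} \approx 43.29 i$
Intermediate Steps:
$X = -3204$ ($X = \left(\left(44 - 52\right) + 97\right) \left(-36\right) = \left(-8 + 97\right) \left(-36\right) = 89 \left(-36\right) = -3204$)
$o{\left(y \right)} = -3204$
$\sqrt{o{\left(-24 \right)} + Q{\left(56,189 \right)}} = \sqrt{-3204 + \left(7 + 7 \cdot 189\right)} = \sqrt{-3204 + \left(7 + 1323\right)} = \sqrt{-3204 + 1330} = \sqrt{-1874} = i \sqrt{1874}$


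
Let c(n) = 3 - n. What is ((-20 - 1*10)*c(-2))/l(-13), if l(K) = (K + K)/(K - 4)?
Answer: -1275/13 ≈ -98.077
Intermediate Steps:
l(K) = 2*K/(-4 + K) (l(K) = (2*K)/(-4 + K) = 2*K/(-4 + K))
((-20 - 1*10)*c(-2))/l(-13) = ((-20 - 1*10)*(3 - 1*(-2)))/((2*(-13)/(-4 - 13))) = ((-20 - 10)*(3 + 2))/((2*(-13)/(-17))) = (-30*5)/((2*(-13)*(-1/17))) = -150/26/17 = -150*17/26 = -1275/13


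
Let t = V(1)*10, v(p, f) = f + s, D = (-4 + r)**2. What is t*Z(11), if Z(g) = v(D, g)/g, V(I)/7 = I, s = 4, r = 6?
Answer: 1050/11 ≈ 95.455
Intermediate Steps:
V(I) = 7*I
D = 4 (D = (-4 + 6)**2 = 2**2 = 4)
v(p, f) = 4 + f (v(p, f) = f + 4 = 4 + f)
t = 70 (t = (7*1)*10 = 7*10 = 70)
Z(g) = (4 + g)/g
t*Z(11) = 70*((4 + 11)/11) = 70*((1/11)*15) = 70*(15/11) = 1050/11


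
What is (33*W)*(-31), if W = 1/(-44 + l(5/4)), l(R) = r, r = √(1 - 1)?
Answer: 93/4 ≈ 23.250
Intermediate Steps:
r = 0 (r = √0 = 0)
l(R) = 0
W = -1/44 (W = 1/(-44 + 0) = 1/(-44) = -1/44 ≈ -0.022727)
(33*W)*(-31) = (33*(-1/44))*(-31) = -¾*(-31) = 93/4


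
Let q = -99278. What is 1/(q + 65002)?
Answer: -1/34276 ≈ -2.9175e-5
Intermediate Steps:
1/(q + 65002) = 1/(-99278 + 65002) = 1/(-34276) = -1/34276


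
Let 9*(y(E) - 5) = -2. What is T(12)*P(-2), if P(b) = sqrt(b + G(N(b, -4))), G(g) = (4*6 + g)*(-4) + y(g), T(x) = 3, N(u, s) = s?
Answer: I*sqrt(695) ≈ 26.363*I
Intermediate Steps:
y(E) = 43/9 (y(E) = 5 + (1/9)*(-2) = 5 - 2/9 = 43/9)
G(g) = -821/9 - 4*g (G(g) = (4*6 + g)*(-4) + 43/9 = (24 + g)*(-4) + 43/9 = (-96 - 4*g) + 43/9 = -821/9 - 4*g)
P(b) = sqrt(-677/9 + b) (P(b) = sqrt(b + (-821/9 - 4*(-4))) = sqrt(b + (-821/9 + 16)) = sqrt(b - 677/9) = sqrt(-677/9 + b))
T(12)*P(-2) = 3*(sqrt(-677 + 9*(-2))/3) = 3*(sqrt(-677 - 18)/3) = 3*(sqrt(-695)/3) = 3*((I*sqrt(695))/3) = 3*(I*sqrt(695)/3) = I*sqrt(695)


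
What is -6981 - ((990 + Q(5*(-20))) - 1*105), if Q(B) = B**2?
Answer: -17866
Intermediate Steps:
-6981 - ((990 + Q(5*(-20))) - 1*105) = -6981 - ((990 + (5*(-20))**2) - 1*105) = -6981 - ((990 + (-100)**2) - 105) = -6981 - ((990 + 10000) - 105) = -6981 - (10990 - 105) = -6981 - 1*10885 = -6981 - 10885 = -17866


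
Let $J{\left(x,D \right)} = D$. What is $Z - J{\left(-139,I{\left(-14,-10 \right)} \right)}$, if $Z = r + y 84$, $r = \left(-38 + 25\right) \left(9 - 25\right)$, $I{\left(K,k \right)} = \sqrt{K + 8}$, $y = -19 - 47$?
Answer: $-5336 - i \sqrt{6} \approx -5336.0 - 2.4495 i$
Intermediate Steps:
$y = -66$
$I{\left(K,k \right)} = \sqrt{8 + K}$
$r = 208$ ($r = \left(-13\right) \left(-16\right) = 208$)
$Z = -5336$ ($Z = 208 - 5544 = -5336$)
$Z - J{\left(-139,I{\left(-14,-10 \right)} \right)} = -5336 - \sqrt{8 - 14} = -5336 - \sqrt{-6} = -5336 - i \sqrt{6}$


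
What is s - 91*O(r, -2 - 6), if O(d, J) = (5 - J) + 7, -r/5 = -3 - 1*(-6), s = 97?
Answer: -1723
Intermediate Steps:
r = -15 (r = -5*(-3 - 1*(-6)) = -5*(-3 + 6) = -5*3 = -15)
O(d, J) = 12 - J
s - 91*O(r, -2 - 6) = 97 - 91*(12 - (-2 - 6)) = 97 - 91*(12 - 1*(-8)) = 97 - 91*(12 + 8) = 97 - 91*20 = 97 - 1820 = -1723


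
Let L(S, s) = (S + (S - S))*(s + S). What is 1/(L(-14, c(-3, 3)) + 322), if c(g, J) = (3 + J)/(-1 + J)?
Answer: 1/476 ≈ 0.0021008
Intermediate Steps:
c(g, J) = (3 + J)/(-1 + J)
L(S, s) = S*(S + s) (L(S, s) = (S + 0)*(S + s) = S*(S + s))
1/(L(-14, c(-3, 3)) + 322) = 1/(-14*(-14 + (3 + 3)/(-1 + 3)) + 322) = 1/(-14*(-14 + 6/2) + 322) = 1/(-14*(-14 + (½)*6) + 322) = 1/(-14*(-14 + 3) + 322) = 1/(-14*(-11) + 322) = 1/(154 + 322) = 1/476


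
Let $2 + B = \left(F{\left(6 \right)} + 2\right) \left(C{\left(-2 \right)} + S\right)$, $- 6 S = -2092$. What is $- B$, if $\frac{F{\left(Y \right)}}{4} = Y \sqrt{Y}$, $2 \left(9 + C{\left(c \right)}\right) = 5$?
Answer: $- \frac{2047}{3} - 8212 \sqrt{6} \approx -20798.0$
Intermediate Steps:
$S = \frac{1046}{3}$ ($S = \left(- \frac{1}{6}\right) \left(-2092\right) = \frac{1046}{3} \approx 348.67$)
$C{\left(c \right)} = - \frac{13}{2}$ ($C{\left(c \right)} = -9 + \frac{1}{2} \cdot 5 = -9 + \frac{5}{2} = - \frac{13}{2}$)
$F{\left(Y \right)} = 4 Y^{\frac{3}{2}}$ ($F{\left(Y \right)} = 4 Y \sqrt{Y} = 4 Y^{\frac{3}{2}}$)
$B = \frac{2047}{3} + 8212 \sqrt{6}$ ($B = -2 + \left(4 \cdot 6^{\frac{3}{2}} + 2\right) \left(- \frac{13}{2} + \frac{1046}{3}\right) = -2 + \left(4 \cdot 6 \sqrt{6} + 2\right) \frac{2053}{6} = -2 + \left(24 \sqrt{6} + 2\right) \frac{2053}{6} = -2 + \left(2 + 24 \sqrt{6}\right) \frac{2053}{6} = -2 + \left(\frac{2053}{3} + 8212 \sqrt{6}\right) = \frac{2047}{3} + 8212 \sqrt{6} \approx 20798.0$)
$- B = - (\frac{2047}{3} + 8212 \sqrt{6}) = - \frac{2047}{3} - 8212 \sqrt{6}$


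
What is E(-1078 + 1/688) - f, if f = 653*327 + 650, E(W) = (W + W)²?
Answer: 524718682753/118336 ≈ 4.4341e+6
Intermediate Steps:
E(W) = 4*W² (E(W) = (2*W)² = 4*W²)
f = 214181 (f = 213531 + 650 = 214181)
E(-1078 + 1/688) - f = 4*(-1078 + 1/688)² - 1*214181 = 4*(-1078 + 1/688)² - 214181 = 4*(-741663/688)² - 214181 = 4*(550064005569/473344) - 214181 = 550064005569/118336 - 214181 = 524718682753/118336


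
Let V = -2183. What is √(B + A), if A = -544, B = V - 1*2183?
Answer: I*√4910 ≈ 70.071*I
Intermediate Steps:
B = -4366 (B = -2183 - 1*2183 = -2183 - 2183 = -4366)
√(B + A) = √(-4366 - 544) = √(-4910) = I*√4910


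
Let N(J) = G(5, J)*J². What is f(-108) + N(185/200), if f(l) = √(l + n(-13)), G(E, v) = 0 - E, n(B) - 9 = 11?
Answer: -1369/320 + 2*I*√22 ≈ -4.2781 + 9.3808*I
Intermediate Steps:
n(B) = 20 (n(B) = 9 + 11 = 20)
G(E, v) = -E
f(l) = √(20 + l) (f(l) = √(l + 20) = √(20 + l))
N(J) = -5*J² (N(J) = (-1*5)*J² = -5*J²)
f(-108) + N(185/200) = √(20 - 108) - 5*(185/200)² = √(-88) - 5*(185*(1/200))² = 2*I*√22 - 5*(37/40)² = 2*I*√22 - 5*1369/1600 = 2*I*√22 - 1369/320 = -1369/320 + 2*I*√22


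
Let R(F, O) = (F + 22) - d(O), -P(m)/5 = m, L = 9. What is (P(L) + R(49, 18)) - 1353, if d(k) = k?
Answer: -1345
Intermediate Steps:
P(m) = -5*m
R(F, O) = 22 + F - O (R(F, O) = (F + 22) - O = (22 + F) - O = 22 + F - O)
(P(L) + R(49, 18)) - 1353 = (-5*9 + (22 + 49 - 1*18)) - 1353 = (-45 + (22 + 49 - 18)) - 1353 = (-45 + 53) - 1353 = 8 - 1353 = -1345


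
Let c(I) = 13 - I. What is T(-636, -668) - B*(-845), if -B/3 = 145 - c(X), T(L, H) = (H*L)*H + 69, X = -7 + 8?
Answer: -284135550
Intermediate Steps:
X = 1
T(L, H) = 69 + L*H**2 (T(L, H) = L*H**2 + 69 = 69 + L*H**2)
B = -399 (B = -3*(145 - (13 - 1*1)) = -3*(145 - (13 - 1)) = -3*(145 - 1*12) = -3*(145 - 12) = -3*133 = -399)
T(-636, -668) - B*(-845) = (69 - 636*(-668)**2) - (-399)*(-845) = (69 - 636*446224) - 1*337155 = (69 - 283798464) - 337155 = -283798395 - 337155 = -284135550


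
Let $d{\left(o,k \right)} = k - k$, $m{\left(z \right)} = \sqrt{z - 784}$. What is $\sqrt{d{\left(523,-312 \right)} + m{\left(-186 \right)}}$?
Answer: $\sqrt[4]{970} \sqrt{i} \approx 3.9462 + 3.9462 i$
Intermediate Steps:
$m{\left(z \right)} = \sqrt{-784 + z}$
$d{\left(o,k \right)} = 0$
$\sqrt{d{\left(523,-312 \right)} + m{\left(-186 \right)}} = \sqrt{0 + \sqrt{-784 - 186}} = \sqrt{0 + \sqrt{-970}} = \sqrt{0 + i \sqrt{970}} = \sqrt{i \sqrt{970}} = \sqrt[4]{970} \sqrt{i}$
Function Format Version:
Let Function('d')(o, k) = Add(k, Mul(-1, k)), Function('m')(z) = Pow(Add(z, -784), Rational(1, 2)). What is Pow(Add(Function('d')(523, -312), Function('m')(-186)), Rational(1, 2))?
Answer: Mul(Pow(970, Rational(1, 4)), Pow(I, Rational(1, 2))) ≈ Add(3.9462, Mul(3.9462, I))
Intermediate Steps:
Function('m')(z) = Pow(Add(-784, z), Rational(1, 2))
Function('d')(o, k) = 0
Pow(Add(Function('d')(523, -312), Function('m')(-186)), Rational(1, 2)) = Pow(Add(0, Pow(Add(-784, -186), Rational(1, 2))), Rational(1, 2)) = Pow(Add(0, Pow(-970, Rational(1, 2))), Rational(1, 2)) = Pow(Add(0, Mul(I, Pow(970, Rational(1, 2)))), Rational(1, 2)) = Pow(Mul(I, Pow(970, Rational(1, 2))), Rational(1, 2)) = Mul(Pow(970, Rational(1, 4)), Pow(I, Rational(1, 2)))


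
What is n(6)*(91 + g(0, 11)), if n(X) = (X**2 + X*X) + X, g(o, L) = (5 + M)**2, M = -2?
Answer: 7800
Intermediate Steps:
g(o, L) = 9 (g(o, L) = (5 - 2)**2 = 3**2 = 9)
n(X) = X + 2*X**2 (n(X) = (X**2 + X**2) + X = 2*X**2 + X = X + 2*X**2)
n(6)*(91 + g(0, 11)) = (6*(1 + 2*6))*(91 + 9) = (6*(1 + 12))*100 = (6*13)*100 = 78*100 = 7800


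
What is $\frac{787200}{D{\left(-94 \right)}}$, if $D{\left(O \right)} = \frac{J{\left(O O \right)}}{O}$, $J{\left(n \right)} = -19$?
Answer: $\frac{73996800}{19} \approx 3.8946 \cdot 10^{6}$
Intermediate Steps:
$D{\left(O \right)} = - \frac{19}{O}$
$\frac{787200}{D{\left(-94 \right)}} = \frac{787200}{\left(-19\right) \frac{1}{-94}} = \frac{787200}{\left(-19\right) \left(- \frac{1}{94}\right)} = \frac{787200}{\frac{19}{94}} = 787200 \cdot \frac{94}{19} = \frac{73996800}{19}$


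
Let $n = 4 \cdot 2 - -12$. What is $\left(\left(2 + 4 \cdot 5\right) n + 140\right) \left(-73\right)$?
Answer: $-42340$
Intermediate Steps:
$n = 20$ ($n = 8 + 12 = 20$)
$\left(\left(2 + 4 \cdot 5\right) n + 140\right) \left(-73\right) = \left(\left(2 + 4 \cdot 5\right) 20 + 140\right) \left(-73\right) = \left(\left(2 + 20\right) 20 + 140\right) \left(-73\right) = \left(22 \cdot 20 + 140\right) \left(-73\right) = \left(440 + 140\right) \left(-73\right) = 580 \left(-73\right) = -42340$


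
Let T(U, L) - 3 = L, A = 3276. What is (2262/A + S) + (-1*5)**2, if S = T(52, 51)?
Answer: 3347/42 ≈ 79.690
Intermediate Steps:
T(U, L) = 3 + L
S = 54 (S = 3 + 51 = 54)
(2262/A + S) + (-1*5)**2 = (2262/3276 + 54) + (-1*5)**2 = (2262*(1/3276) + 54) + (-5)**2 = (29/42 + 54) + 25 = 2297/42 + 25 = 3347/42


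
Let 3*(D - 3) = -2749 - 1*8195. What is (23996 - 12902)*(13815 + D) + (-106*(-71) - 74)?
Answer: 112833432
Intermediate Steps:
D = -3645 (D = 3 + (-2749 - 1*8195)/3 = 3 + (-2749 - 8195)/3 = 3 + (⅓)*(-10944) = 3 - 3648 = -3645)
(23996 - 12902)*(13815 + D) + (-106*(-71) - 74) = (23996 - 12902)*(13815 - 3645) + (-106*(-71) - 74) = 11094*10170 + (7526 - 74) = 112825980 + 7452 = 112833432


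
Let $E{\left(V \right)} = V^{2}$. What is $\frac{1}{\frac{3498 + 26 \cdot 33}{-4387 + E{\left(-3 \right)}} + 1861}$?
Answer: $\frac{199}{370141} \approx 0.00053763$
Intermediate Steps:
$\frac{1}{\frac{3498 + 26 \cdot 33}{-4387 + E{\left(-3 \right)}} + 1861} = \frac{1}{\frac{3498 + 26 \cdot 33}{-4387 + \left(-3\right)^{2}} + 1861} = \frac{1}{\frac{3498 + 858}{-4387 + 9} + 1861} = \frac{1}{\frac{4356}{-4378} + 1861} = \frac{1}{4356 \left(- \frac{1}{4378}\right) + 1861} = \frac{1}{- \frac{198}{199} + 1861} = \frac{1}{\frac{370141}{199}} = \frac{199}{370141}$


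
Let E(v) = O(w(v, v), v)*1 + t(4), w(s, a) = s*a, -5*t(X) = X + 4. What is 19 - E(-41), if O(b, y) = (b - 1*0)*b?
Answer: -14128702/5 ≈ -2.8257e+6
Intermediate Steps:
t(X) = -⅘ - X/5 (t(X) = -(X + 4)/5 = -(4 + X)/5 = -⅘ - X/5)
w(s, a) = a*s
O(b, y) = b² (O(b, y) = (b + 0)*b = b*b = b²)
E(v) = -8/5 + v⁴ (E(v) = (v*v)²*1 + (-⅘ - ⅕*4) = (v²)²*1 + (-⅘ - ⅘) = v⁴*1 - 8/5 = v⁴ - 8/5 = -8/5 + v⁴)
19 - E(-41) = 19 - (-8/5 + (-41)⁴) = 19 - (-8/5 + 2825761) = 19 - 1*14128797/5 = 19 - 14128797/5 = -14128702/5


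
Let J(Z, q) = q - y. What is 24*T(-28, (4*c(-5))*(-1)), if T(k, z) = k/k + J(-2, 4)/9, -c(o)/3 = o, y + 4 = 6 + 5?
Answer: 16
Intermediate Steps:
y = 7 (y = -4 + (6 + 5) = -4 + 11 = 7)
J(Z, q) = -7 + q (J(Z, q) = q - 1*7 = q - 7 = -7 + q)
c(o) = -3*o
T(k, z) = 2/3 (T(k, z) = k/k + (-7 + 4)/9 = 1 - 3*1/9 = 1 - 1/3 = 2/3)
24*T(-28, (4*c(-5))*(-1)) = 24*(2/3) = 16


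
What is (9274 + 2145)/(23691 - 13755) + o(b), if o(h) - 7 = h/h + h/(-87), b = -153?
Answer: 3143039/288144 ≈ 10.908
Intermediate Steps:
o(h) = 8 - h/87 (o(h) = 7 + (h/h + h/(-87)) = 7 + (1 + h*(-1/87)) = 7 + (1 - h/87) = 8 - h/87)
(9274 + 2145)/(23691 - 13755) + o(b) = (9274 + 2145)/(23691 - 13755) + (8 - 1/87*(-153)) = 11419/9936 + (8 + 51/29) = 11419*(1/9936) + 283/29 = 11419/9936 + 283/29 = 3143039/288144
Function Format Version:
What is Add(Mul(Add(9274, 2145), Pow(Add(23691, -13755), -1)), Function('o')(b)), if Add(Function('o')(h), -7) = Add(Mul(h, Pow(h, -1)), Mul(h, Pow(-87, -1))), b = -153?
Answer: Rational(3143039, 288144) ≈ 10.908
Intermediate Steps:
Function('o')(h) = Add(8, Mul(Rational(-1, 87), h)) (Function('o')(h) = Add(7, Add(Mul(h, Pow(h, -1)), Mul(h, Pow(-87, -1)))) = Add(7, Add(1, Mul(h, Rational(-1, 87)))) = Add(7, Add(1, Mul(Rational(-1, 87), h))) = Add(8, Mul(Rational(-1, 87), h)))
Add(Mul(Add(9274, 2145), Pow(Add(23691, -13755), -1)), Function('o')(b)) = Add(Mul(Add(9274, 2145), Pow(Add(23691, -13755), -1)), Add(8, Mul(Rational(-1, 87), -153))) = Add(Mul(11419, Pow(9936, -1)), Add(8, Rational(51, 29))) = Add(Mul(11419, Rational(1, 9936)), Rational(283, 29)) = Add(Rational(11419, 9936), Rational(283, 29)) = Rational(3143039, 288144)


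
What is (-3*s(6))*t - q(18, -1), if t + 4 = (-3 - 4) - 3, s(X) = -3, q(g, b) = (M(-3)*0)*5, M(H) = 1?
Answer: -126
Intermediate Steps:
q(g, b) = 0 (q(g, b) = (1*0)*5 = 0*5 = 0)
t = -14 (t = -4 + ((-3 - 4) - 3) = -4 + (-7 - 3) = -4 - 10 = -14)
(-3*s(6))*t - q(18, -1) = -3*(-3)*(-14) - 1*0 = 9*(-14) + 0 = -126 + 0 = -126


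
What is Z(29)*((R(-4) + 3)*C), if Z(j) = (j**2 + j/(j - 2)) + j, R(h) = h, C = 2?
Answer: -47038/27 ≈ -1742.1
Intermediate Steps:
Z(j) = j + j**2 + j/(-2 + j) (Z(j) = (j**2 + j/(-2 + j)) + j = j + j**2 + j/(-2 + j))
Z(29)*((R(-4) + 3)*C) = (29*(-1 + 29**2 - 1*29)/(-2 + 29))*((-4 + 3)*2) = (29*(-1 + 841 - 29)/27)*(-1*2) = (29*(1/27)*811)*(-2) = (23519/27)*(-2) = -47038/27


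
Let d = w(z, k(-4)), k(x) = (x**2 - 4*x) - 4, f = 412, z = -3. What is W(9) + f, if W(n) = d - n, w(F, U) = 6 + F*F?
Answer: 418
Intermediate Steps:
k(x) = -4 + x**2 - 4*x
w(F, U) = 6 + F**2
d = 15 (d = 6 + (-3)**2 = 6 + 9 = 15)
W(n) = 15 - n
W(9) + f = (15 - 1*9) + 412 = (15 - 9) + 412 = 6 + 412 = 418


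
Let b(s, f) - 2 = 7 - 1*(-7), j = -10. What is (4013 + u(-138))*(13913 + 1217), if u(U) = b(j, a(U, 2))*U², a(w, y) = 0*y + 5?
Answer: 4670888210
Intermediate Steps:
a(w, y) = 5 (a(w, y) = 0 + 5 = 5)
b(s, f) = 16 (b(s, f) = 2 + (7 - 1*(-7)) = 2 + (7 + 7) = 2 + 14 = 16)
u(U) = 16*U²
(4013 + u(-138))*(13913 + 1217) = (4013 + 16*(-138)²)*(13913 + 1217) = (4013 + 16*19044)*15130 = (4013 + 304704)*15130 = 308717*15130 = 4670888210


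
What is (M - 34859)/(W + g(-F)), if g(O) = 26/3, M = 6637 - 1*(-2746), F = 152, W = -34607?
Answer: 76428/103795 ≈ 0.73634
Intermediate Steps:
M = 9383 (M = 6637 + 2746 = 9383)
g(O) = 26/3 (g(O) = 26*(⅓) = 26/3)
(M - 34859)/(W + g(-F)) = (9383 - 34859)/(-34607 + 26/3) = -25476/(-103795/3) = -25476*(-3/103795) = 76428/103795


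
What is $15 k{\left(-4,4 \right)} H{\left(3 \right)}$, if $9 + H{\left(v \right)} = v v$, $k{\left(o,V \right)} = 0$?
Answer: $0$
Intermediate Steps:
$H{\left(v \right)} = -9 + v^{2}$ ($H{\left(v \right)} = -9 + v v = -9 + v^{2}$)
$15 k{\left(-4,4 \right)} H{\left(3 \right)} = 15 \cdot 0 \left(-9 + 3^{2}\right) = 0 \left(-9 + 9\right) = 0 \cdot 0 = 0$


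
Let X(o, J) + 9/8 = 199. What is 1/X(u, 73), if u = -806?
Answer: 8/1583 ≈ 0.0050537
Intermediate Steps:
X(o, J) = 1583/8 (X(o, J) = -9/8 + 199 = 1583/8)
1/X(u, 73) = 1/(1583/8) = 8/1583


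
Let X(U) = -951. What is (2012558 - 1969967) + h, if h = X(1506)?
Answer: 41640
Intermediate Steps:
h = -951
(2012558 - 1969967) + h = (2012558 - 1969967) - 951 = 42591 - 951 = 41640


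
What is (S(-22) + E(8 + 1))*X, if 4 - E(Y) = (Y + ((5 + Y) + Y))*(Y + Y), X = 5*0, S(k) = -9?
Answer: 0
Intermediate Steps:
X = 0
E(Y) = 4 - 2*Y*(5 + 3*Y) (E(Y) = 4 - (Y + ((5 + Y) + Y))*(Y + Y) = 4 - (Y + (5 + 2*Y))*2*Y = 4 - (5 + 3*Y)*2*Y = 4 - 2*Y*(5 + 3*Y))
(S(-22) + E(8 + 1))*X = (-9 + (4 - 10*(8 + 1) - 6*(8 + 1)**2))*0 = (-9 + (4 - 10*9 - 6*9**2))*0 = (-9 + (4 - 90 - 6*81))*0 = (-9 + (4 - 90 - 486))*0 = (-9 - 572)*0 = -581*0 = 0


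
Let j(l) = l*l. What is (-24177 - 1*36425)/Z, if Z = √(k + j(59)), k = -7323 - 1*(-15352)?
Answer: -30301*√11510/5755 ≈ -564.87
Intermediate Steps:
j(l) = l²
k = 8029 (k = -7323 + 15352 = 8029)
Z = √11510 (Z = √(8029 + 59²) = √(8029 + 3481) = √11510 ≈ 107.28)
(-24177 - 1*36425)/Z = (-24177 - 1*36425)/(√11510) = (-24177 - 36425)*(√11510/11510) = -30301*√11510/5755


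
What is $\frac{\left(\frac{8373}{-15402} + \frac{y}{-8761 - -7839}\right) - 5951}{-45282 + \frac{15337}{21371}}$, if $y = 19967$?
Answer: $\frac{21580457192371}{163595862498185} \approx 0.13191$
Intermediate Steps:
$\frac{\left(\frac{8373}{-15402} + \frac{y}{-8761 - -7839}\right) - 5951}{-45282 + \frac{15337}{21371}} = \frac{\left(\frac{8373}{-15402} + \frac{19967}{-8761 - -7839}\right) - 5951}{-45282 + \frac{15337}{21371}} = \frac{\left(8373 \left(- \frac{1}{15402}\right) + \frac{19967}{-8761 + 7839}\right) - 5951}{-45282 + 15337 \cdot \frac{1}{21371}} = \frac{\left(- \frac{2791}{5134} + \frac{19967}{-922}\right) - 5951}{-45282 + \frac{2191}{3053}} = \frac{\left(- \frac{2791}{5134} + 19967 \left(- \frac{1}{922}\right)\right) - 5951}{- \frac{138243755}{3053}} = \left(\left(- \frac{2791}{5134} - \frac{19967}{922}\right) - 5951\right) \left(- \frac{3053}{138243755}\right) = \left(- \frac{26270970}{1183387} - 5951\right) \left(- \frac{3053}{138243755}\right) = \left(- \frac{7068607007}{1183387}\right) \left(- \frac{3053}{138243755}\right) = \frac{21580457192371}{163595862498185}$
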